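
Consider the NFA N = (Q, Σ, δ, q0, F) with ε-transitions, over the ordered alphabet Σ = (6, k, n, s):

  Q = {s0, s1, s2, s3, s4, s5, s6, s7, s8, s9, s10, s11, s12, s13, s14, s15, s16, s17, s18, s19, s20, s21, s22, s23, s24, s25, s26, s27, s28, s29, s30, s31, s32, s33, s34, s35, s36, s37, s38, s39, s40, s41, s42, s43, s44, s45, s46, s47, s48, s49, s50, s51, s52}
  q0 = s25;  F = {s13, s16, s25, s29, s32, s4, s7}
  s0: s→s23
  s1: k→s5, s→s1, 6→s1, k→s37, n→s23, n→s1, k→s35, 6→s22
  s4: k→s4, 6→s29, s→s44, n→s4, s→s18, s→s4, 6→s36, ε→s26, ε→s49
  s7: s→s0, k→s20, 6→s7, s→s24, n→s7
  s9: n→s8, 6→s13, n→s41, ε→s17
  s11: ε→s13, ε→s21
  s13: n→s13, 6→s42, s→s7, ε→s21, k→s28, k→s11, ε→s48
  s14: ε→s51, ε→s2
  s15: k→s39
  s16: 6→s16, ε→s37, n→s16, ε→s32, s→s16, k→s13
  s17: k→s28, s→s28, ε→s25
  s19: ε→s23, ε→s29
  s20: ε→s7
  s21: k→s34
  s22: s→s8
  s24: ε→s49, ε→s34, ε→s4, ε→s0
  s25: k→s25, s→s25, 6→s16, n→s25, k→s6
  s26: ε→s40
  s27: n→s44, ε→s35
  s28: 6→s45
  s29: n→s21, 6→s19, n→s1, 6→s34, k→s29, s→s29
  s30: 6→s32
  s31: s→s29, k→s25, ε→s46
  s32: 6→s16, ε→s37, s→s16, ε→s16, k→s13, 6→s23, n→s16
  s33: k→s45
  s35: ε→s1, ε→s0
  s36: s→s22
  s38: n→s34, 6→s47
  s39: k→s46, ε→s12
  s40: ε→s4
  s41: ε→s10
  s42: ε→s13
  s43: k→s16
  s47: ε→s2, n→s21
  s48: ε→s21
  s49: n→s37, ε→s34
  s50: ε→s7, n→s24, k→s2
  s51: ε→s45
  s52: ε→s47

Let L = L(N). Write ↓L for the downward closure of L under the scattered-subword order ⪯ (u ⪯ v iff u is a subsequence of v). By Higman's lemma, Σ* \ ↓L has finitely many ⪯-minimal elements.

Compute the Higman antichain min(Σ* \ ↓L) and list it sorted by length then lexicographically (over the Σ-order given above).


Antichain: [6kss6n].

|Q|=53, |F|=7, |δ|=105 (36 ε).
min D↑ (7 st, q0=0, F={6}): 0:6→1,k→0,n→0,s→0 1:6→1,k→2,n→1,s→1 2:6→2,k→2,n→2,s→3 3:6→3,k→3,n→3,s→4 4:6→5,k→4,n→4,s→4 5:6→5,k→5,n→6,s→5 6:6→6,k→6,n→6,s→6.
'6kss6n': N↓-sim [32, 30, 28, 22, 20, 13, 10] end={s0,s1,s21,s22,s23,s34,s35,s37,s5,s8} ∉↓L; 6/6 del acc.
1 words, ⪯-incomp.


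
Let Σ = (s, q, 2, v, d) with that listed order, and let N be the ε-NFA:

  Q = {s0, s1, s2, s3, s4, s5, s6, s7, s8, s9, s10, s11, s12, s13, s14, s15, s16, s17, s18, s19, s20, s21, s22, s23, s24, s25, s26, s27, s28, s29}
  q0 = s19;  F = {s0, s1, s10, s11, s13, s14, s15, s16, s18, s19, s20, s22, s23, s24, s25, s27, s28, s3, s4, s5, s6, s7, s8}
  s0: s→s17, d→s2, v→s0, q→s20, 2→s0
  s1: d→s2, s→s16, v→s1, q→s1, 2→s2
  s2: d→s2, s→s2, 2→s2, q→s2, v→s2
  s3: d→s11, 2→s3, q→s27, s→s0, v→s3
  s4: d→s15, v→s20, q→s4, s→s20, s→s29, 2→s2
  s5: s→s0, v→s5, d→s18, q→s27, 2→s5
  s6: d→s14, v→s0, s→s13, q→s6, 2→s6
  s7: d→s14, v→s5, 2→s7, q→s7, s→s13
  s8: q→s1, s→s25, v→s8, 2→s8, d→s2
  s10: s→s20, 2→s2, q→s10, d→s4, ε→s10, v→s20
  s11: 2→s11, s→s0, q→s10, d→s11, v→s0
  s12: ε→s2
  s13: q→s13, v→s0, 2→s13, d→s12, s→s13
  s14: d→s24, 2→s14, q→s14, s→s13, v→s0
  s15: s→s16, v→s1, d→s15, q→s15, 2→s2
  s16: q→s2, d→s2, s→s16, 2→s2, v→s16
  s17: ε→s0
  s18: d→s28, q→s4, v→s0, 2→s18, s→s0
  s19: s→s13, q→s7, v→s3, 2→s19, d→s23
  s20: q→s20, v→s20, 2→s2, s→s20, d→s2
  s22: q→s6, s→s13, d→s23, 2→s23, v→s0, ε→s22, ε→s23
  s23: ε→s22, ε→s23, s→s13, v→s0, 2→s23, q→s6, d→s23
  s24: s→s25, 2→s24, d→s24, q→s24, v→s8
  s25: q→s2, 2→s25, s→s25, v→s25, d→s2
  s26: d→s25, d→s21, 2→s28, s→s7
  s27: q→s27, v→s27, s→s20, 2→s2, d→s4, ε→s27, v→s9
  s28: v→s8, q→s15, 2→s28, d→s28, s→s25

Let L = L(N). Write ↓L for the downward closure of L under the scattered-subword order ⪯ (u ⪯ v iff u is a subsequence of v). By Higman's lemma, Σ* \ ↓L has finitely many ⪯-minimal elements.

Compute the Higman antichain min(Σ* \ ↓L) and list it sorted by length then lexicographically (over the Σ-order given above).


|Q|=30, |F|=23, |δ|=134 (8 ε).
min D↑ (23 st, q0=0, F={6}): 0:s→1,q→2,2→0,v→3,d→4 1:s→1,q→1,2→1,v→5,d→6 2:s→1,q→2,2→2,v→7,d→8 3:s→5,q→9,2→3,v→3,d→10 4:s→1,q→11,2→4,v→5,d→4 5:s→5,q→12,2→5,v→5,d→6 6:s→6,q→6,2→6,v→6,d→6 7:s→5,q→9,2→7,v→7,d→13 8:s→1,q→8,2→8,v→5,d→14 9:s→12,q→9,2→6,v→9,d→15 10:s→5,q→16,2→10,v→5,d→10 11:s→1,q→11,2→11,v→5,d→8 12:s→12,q→12,2→6,v→12,d→6 13:s→5,q→15,2→13,v→5,d→17 14:s→18,q→14,2→14,v→19,d→14 15:s→12,q→15,2→6,v→12,d→20 16:s→12,q→16,2→6,v→12,d→15 17:s→18,q→20,2→17,v→19,d→17 18:s→18,q→6,2→18,v→18,d→6 19:s→18,q→21,2→19,v→19,d→6 20:s→22,q→20,2→6,v→21,d→20 21:s→22,q→21,2→6,v→21,d→6 22:s→22,q→6,2→6,v→22,d→6 (ε-aug+det+¬).
'sd': run [28, 9, 2] end={s12,s2} ∉↓L; 2/2 del acc.
'vq2': run [28, 19, 10, 1] end={s2} — reject; 3/3 single-dels accept.
'dvd': N↓-sim [28, 22, 8, 1] end={s2} ∉↓L; 3/3 deletions ∈↓L.
'qddsq': |S_i|=[28, 23, 17, 9, 3, 1] end={s2} rej; 5/5 del acc.
4 obstructions.

min(Σ*\↓L) = [sd, vq2, dvd, qddsq].


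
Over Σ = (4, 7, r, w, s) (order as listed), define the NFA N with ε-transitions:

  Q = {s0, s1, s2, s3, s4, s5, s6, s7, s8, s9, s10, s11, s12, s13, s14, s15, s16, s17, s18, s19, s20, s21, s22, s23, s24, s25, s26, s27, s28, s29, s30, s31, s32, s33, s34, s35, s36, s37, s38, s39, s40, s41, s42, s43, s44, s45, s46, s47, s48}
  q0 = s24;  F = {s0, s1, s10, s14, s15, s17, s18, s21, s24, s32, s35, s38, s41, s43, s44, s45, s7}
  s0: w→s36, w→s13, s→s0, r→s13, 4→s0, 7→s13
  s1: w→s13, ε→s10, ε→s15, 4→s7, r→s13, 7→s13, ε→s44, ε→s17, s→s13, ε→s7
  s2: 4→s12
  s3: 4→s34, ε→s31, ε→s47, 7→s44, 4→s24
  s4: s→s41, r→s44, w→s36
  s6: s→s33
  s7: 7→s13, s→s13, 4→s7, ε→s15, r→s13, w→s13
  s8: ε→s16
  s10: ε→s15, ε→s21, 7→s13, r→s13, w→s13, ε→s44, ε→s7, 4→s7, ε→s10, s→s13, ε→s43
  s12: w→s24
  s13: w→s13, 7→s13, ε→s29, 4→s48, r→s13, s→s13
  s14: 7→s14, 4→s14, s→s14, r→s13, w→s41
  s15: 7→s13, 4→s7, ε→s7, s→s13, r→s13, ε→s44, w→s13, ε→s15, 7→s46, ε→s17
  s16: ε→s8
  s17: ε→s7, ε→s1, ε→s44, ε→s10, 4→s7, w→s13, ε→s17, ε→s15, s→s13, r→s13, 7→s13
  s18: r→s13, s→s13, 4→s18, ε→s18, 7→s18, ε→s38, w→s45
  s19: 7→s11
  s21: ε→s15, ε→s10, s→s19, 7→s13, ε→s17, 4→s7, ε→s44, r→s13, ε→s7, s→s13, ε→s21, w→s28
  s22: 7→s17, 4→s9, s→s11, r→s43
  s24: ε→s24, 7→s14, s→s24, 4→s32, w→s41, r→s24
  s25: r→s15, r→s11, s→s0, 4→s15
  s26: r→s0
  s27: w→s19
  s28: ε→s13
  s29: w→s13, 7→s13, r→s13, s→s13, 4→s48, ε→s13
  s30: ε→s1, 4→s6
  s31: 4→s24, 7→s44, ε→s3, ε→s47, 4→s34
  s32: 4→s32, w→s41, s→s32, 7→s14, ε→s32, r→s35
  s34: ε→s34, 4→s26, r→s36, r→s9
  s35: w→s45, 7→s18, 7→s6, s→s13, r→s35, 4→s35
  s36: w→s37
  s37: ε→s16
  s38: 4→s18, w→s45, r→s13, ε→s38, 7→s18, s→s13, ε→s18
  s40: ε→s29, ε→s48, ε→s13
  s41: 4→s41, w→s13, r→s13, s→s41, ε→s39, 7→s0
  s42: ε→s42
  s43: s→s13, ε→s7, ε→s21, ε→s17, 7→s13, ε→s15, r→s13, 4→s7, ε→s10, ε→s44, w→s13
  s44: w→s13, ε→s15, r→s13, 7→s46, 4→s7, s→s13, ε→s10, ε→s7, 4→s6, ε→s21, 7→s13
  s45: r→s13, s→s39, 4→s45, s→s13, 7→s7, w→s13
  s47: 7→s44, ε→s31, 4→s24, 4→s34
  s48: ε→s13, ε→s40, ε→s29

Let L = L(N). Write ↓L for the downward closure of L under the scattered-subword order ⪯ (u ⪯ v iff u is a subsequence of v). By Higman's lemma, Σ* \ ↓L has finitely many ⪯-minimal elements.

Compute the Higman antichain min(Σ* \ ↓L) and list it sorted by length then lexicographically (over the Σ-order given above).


A = [7r, wr, ww, 4rs, w77].

|Q|=49, |F|=17, |δ|=198 (65 ε).
min D↑ (10 st, q0=0, F={5}): 0:4→1,7→2,r→0,w→3,s→0 1:4→1,7→2,r→4,w→3,s→1 2:4→2,7→2,r→5,w→3,s→2 3:4→3,7→6,r→5,w→5,s→3 4:4→4,7→7,r→4,w→8,s→5 5:4→5,7→5,r→5,w→5,s→5 6:4→6,7→5,r→5,w→5,s→6 7:4→7,7→7,r→5,w→8,s→5 8:4→8,7→9,r→5,w→5,s→5 9:4→9,7→5,r→5,w→5,s→5 (ε-aug+det+¬).
'7r': |S_i|=[32, 29, 4] end={s13,s29,s40,s48} ∉↓L; 2/2 del acc.
'wr': run [32, 26, 4] end={s13,s29,s40,s48} — reject; 2/2 single-dels accept.
'ww': N↓-sim [32, 26, 9] end={s13,s16,s28,s29,s36,s37,s40,s48,s8} ∉↓L; 2/2 del acc.
'4rs': N↓-sim [32, 31, 23, 8] end={s11,s13,s19,s29,s33,s39,s40,s48} — reject; 3/3 deletions ∈↓L.
'w77': |S_i|=[32, 26, 23, 6] end={s11,s13,s29,s40,s46,s48} — reject; 3/3 single-dels accept.
5 minimals (antichain).


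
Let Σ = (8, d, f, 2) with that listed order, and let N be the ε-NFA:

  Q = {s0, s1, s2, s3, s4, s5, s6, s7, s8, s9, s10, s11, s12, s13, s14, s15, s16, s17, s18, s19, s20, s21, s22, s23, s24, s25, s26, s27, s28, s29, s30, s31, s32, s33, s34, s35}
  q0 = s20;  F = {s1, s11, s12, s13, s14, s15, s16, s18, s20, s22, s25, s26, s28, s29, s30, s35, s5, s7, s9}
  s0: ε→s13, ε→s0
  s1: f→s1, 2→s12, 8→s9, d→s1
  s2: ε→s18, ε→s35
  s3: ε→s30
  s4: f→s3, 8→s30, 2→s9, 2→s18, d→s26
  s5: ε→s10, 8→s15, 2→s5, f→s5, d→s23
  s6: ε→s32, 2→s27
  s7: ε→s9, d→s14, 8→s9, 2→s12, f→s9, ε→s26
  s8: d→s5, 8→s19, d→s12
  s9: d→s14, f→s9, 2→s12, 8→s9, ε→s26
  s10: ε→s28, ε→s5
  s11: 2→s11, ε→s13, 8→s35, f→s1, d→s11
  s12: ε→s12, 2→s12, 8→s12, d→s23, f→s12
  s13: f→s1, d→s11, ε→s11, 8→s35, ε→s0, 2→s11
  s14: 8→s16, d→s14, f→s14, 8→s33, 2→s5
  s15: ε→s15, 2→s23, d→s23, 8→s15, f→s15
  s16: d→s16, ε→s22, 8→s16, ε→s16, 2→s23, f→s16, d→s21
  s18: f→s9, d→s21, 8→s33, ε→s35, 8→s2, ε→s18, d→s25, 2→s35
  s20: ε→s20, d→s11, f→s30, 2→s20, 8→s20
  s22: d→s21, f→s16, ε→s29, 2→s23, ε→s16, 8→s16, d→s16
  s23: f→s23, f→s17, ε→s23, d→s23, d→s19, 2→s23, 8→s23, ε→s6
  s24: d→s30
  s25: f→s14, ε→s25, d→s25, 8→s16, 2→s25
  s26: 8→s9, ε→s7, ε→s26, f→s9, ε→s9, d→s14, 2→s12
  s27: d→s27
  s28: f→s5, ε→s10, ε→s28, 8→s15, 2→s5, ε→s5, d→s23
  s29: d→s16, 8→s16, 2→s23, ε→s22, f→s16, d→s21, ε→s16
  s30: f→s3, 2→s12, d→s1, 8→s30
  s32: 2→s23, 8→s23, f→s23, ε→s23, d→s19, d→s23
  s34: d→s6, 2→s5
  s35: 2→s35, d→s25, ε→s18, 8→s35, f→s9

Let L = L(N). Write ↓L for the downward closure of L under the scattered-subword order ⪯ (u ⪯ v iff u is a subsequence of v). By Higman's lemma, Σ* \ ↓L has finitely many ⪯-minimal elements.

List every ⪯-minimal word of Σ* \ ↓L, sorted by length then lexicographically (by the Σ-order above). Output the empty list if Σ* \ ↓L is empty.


|Q|=36, |F|=19, |δ|=143 (37 ε).
min D↑ (13 st, q0=0, F={8}): 0:8→0,d→1,f→2,2→0 1:8→3,d→1,f→4,2→1 2:8→2,d→4,f→2,2→5 3:8→3,d→6,f→7,2→3 4:8→7,d→4,f→4,2→5 5:8→5,d→8,f→5,2→5 6:8→9,d→6,f→10,2→6 7:8→7,d→10,f→7,2→5 8:8→8,d→8,f→8,2→8 9:8→9,d→9,f→9,2→8 10:8→9,d→10,f→10,2→11 11:8→12,d→8,f→11,2→11 12:8→12,d→8,f→12,2→8 (ε-aug+det+¬).
'f2d': N↓-sim [31, 23, 11, 6] end={s17,s19,s23,s27,s32,s6} rej; 3/3 del acc.
'd8d82': N↓-sim [31, 28, 24, 17, 12, 6] end={s17,s19,s23,s27,s32,s6} ∉↓L; 5/5 del acc.
2 obstructions.

min(Σ*\↓L) = [f2d, d8d82].


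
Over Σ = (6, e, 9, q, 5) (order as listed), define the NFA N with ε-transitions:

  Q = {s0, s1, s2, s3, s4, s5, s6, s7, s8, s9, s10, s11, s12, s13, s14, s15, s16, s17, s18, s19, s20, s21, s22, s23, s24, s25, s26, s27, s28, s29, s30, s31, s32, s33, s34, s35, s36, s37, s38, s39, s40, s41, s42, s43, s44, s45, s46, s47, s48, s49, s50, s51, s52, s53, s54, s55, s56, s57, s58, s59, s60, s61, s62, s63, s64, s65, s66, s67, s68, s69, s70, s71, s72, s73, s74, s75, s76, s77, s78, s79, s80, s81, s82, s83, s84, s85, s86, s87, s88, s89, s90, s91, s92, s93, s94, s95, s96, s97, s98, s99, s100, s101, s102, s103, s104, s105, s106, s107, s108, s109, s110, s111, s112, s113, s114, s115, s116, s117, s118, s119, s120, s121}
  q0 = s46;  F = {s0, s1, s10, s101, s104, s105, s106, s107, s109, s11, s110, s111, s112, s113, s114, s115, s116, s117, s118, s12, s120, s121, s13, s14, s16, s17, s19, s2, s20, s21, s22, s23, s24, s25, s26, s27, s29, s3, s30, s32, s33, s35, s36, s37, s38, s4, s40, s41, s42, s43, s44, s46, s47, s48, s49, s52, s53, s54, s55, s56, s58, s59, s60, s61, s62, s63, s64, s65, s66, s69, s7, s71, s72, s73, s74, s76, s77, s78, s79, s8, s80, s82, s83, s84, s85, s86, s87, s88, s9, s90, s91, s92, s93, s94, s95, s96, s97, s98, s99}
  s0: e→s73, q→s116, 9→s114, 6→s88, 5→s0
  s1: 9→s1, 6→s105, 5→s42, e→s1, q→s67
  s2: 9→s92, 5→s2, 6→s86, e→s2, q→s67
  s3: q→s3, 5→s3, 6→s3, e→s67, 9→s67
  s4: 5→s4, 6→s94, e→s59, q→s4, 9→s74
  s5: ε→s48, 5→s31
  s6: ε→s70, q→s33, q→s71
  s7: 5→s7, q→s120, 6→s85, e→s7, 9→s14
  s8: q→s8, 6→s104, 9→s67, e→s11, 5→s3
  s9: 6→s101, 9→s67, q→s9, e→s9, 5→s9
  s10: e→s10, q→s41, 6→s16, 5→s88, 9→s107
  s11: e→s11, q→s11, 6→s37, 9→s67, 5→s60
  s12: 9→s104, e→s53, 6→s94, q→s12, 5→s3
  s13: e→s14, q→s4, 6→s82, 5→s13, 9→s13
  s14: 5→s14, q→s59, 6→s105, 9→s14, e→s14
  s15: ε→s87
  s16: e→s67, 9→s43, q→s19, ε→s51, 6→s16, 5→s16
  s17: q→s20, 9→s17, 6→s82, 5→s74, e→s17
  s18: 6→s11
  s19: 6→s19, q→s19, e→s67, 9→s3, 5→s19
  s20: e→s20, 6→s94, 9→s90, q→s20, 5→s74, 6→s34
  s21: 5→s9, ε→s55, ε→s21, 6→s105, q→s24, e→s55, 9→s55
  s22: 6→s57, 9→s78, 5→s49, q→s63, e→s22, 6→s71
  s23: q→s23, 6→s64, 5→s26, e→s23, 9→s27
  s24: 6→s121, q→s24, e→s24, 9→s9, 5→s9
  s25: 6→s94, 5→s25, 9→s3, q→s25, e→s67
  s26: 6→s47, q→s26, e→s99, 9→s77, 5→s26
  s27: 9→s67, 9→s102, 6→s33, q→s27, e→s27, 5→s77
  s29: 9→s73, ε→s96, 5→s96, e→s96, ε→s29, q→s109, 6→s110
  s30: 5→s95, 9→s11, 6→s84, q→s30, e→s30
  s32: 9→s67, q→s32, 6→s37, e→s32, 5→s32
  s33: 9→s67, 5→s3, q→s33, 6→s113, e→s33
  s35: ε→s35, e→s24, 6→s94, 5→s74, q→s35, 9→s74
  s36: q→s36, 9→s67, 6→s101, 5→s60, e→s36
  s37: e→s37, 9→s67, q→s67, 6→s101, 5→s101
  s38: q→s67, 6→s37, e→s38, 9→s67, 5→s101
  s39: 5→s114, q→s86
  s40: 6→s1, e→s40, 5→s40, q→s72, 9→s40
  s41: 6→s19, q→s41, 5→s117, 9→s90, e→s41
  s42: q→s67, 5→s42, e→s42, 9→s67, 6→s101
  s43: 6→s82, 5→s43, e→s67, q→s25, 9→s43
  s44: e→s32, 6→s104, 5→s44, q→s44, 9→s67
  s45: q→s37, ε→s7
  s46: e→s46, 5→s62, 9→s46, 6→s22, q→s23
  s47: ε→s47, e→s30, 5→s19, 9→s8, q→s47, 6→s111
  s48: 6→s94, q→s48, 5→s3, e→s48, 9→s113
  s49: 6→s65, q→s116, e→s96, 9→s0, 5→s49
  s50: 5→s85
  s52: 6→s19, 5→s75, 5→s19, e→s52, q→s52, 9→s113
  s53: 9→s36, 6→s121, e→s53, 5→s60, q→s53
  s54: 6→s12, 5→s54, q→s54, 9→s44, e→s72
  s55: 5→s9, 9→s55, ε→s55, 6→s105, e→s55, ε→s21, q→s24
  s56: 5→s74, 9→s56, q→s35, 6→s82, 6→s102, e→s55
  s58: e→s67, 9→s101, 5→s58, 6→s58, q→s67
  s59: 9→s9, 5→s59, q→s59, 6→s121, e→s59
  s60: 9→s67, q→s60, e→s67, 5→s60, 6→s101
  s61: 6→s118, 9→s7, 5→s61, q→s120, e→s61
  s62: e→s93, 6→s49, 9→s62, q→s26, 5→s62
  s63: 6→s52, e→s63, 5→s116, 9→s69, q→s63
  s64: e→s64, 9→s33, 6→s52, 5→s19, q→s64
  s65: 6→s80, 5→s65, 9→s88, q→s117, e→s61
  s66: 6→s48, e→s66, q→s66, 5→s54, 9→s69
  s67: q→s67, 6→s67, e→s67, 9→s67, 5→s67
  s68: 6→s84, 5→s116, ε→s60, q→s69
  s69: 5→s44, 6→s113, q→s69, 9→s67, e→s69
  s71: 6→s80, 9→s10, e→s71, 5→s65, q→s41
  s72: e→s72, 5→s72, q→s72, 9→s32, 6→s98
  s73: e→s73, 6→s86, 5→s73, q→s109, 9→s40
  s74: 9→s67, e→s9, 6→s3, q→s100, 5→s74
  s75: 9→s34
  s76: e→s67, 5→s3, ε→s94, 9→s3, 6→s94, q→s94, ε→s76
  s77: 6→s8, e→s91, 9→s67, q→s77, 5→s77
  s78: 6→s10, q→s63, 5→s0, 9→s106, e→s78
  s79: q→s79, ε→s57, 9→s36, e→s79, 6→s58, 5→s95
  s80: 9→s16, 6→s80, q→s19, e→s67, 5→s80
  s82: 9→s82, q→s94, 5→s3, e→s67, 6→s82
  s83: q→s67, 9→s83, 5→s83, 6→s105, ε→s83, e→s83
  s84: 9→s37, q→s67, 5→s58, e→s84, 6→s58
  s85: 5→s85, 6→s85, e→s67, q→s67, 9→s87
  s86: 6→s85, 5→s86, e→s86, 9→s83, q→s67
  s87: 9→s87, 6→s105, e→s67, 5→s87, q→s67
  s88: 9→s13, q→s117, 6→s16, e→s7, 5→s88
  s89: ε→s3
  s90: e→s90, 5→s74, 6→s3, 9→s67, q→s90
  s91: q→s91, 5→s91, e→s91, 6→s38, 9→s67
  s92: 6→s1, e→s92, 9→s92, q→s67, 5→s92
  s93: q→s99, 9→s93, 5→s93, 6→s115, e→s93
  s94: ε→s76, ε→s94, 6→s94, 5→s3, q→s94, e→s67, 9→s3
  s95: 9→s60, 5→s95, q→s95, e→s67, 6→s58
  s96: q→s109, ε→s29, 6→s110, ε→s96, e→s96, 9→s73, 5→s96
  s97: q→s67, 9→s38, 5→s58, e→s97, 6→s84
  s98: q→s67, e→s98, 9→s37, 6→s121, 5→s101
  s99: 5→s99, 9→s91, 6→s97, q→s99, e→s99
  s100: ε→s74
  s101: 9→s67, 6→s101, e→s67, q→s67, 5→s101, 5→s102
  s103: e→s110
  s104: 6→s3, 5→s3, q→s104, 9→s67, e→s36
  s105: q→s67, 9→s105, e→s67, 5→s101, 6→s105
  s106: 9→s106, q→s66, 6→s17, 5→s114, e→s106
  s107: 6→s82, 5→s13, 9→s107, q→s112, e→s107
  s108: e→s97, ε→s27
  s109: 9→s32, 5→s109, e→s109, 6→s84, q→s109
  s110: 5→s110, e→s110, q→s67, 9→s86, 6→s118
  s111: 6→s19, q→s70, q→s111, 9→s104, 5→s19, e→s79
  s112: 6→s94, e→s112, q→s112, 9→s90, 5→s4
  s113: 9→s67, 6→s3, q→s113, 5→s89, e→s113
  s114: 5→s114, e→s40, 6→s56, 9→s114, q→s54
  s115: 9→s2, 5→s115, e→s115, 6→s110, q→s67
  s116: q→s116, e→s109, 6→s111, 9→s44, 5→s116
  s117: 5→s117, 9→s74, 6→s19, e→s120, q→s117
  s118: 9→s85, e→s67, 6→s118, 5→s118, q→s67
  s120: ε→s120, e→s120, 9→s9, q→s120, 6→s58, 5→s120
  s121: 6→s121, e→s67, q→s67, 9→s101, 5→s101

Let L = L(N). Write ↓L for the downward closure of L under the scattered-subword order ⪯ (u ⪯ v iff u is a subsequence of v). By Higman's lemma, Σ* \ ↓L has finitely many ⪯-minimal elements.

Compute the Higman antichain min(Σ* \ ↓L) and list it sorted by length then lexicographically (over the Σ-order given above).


|Q|=122, |F|=99, |δ|=547 (26 ε).
min D↑ (97 st, q0=0, F={24}): 0:6→1,e→0,9→0,q→2,5→3 1:6→4,e→1,9→5,q→6,5→7 2:6→8,e→2,9→9,q→2,5→10 3:6→7,e→11,9→3,q→10,5→3 4:6→12,e→4,9→13,q→14,5→15 5:6→13,e→5,9→16,q→6,5→17 6:6→18,e→6,9→19,q→6,5→20 7:6→15,e→21,9→17,q→20,5→7 8:6→18,e→8,9→22,q→8,5→23 9:6→22,e→9,9→24,q→9,5→25 10:6→26,e→27,9→25,q→10,5→10 11:6→28,e→11,9→11,q→27,5→11 12:6→12,e→24,9→29,q→23,5→12 13:6→29,e→13,9→30,q→14,5→31 14:6→23,e→14,9→32,q→14,5→33 15:6→12,e→34,9→31,q→33,5→15 16:6→35,e→16,9→16,q→36,5→37 17:6→31,e→38,9→37,q→20,5→17 18:6→23,e→18,9→39,q→18,5→23 19:6→39,e→19,9→24,q→19,5→40 20:6→41,e→42,9→40,q→20,5→20 21:6→43,e→21,9→38,q→42,5→21 22:6→39,e→22,9→24,q→22,5→44 23:6→23,e→24,9→44,q→23,5→23 24:6→24,e→24,9→24,q→24,5→24 25:6→45,e→46,9→24,q→25,5→25 26:6→41,e→47,9→45,q→26,5→23 27:6→48,e→27,9→46,q→27,5→27 28:6→43,e→28,9→49,q→24,5→28 29:6→29,e→24,9→50,q→23,5→29 30:6→51,e→30,9→30,q→52,5→53 31:6→29,e→54,9→53,q→33,5→31 32:6→44,e→32,9→24,q→32,5→55 33:6→23,e→56,9→55,q→33,5→33 34:6→57,e→34,9→54,q→56,5→34 35:6→51,e→35,9→35,q→58,5→55 36:6→59,e→36,9→19,q→36,5→60 37:6→61,e→62,9→37,q→60,5→37 38:6→63,e→38,9→62,q→42,5→38 39:6→44,e→39,9→24,q→39,5→44 40:6→64,e→65,9→24,q→40,5→40 41:6→23,e→66,9→64,q→41,5→23 42:6→67,e→42,9→65,q→42,5→42 43:6→57,e→43,9→63,q→24,5→43 44:6→44,e→24,9→24,q→44,5→44 45:6→64,e→68,9→24,q→45,5→44 46:6→69,e→46,9→24,q→46,5→46 47:6→67,e→47,9→68,q→47,5→70 48:6→67,e→48,9→69,q→24,5→71 49:6→63,e→49,9→72,q→24,5→49 50:6→51,e→24,9→50,q→73,5→50 51:6→51,e→24,9→51,q→74,5→44 52:6→74,e→52,9→32,q→52,5→75 53:6→51,e→76,9→53,q→75,5→53 54:6→77,e→54,9→76,q→56,5→54 55:6→44,e→78,9→24,q→55,5→55 56:6→71,e→56,9→78,q→56,5→56 57:6→57,e→24,9→77,q→24,5→57 58:6→74,e→58,9→32,q→58,5→55 59:6→74,e→59,9→39,q→59,5→44 60:6→79,e→80,9→40,q→60,5→60 61:6→51,e→81,9→61,q→82,5→55 62:6→83,e→62,9→62,q→80,5→62 63:6→77,e→63,9→84,q→24,5→63 64:6→44,e→85,9→24,q→64,5→44 65:6→86,e→65,9→24,q→65,5→65 66:6→71,e→66,9→85,q→66,5→70 67:6→71,e→67,9→86,q→24,5→71 68:6→86,e→68,9→24,q→68,5→87 69:6→86,e→69,9→24,q→24,5→88 70:6→71,e→24,9→87,q→70,5→70 71:6→71,e→24,9→88,q→24,5→71 72:6→83,e→72,9→72,q→24,5→72 73:6→74,e→24,9→44,q→73,5→73 74:6→74,e→24,9→44,q→74,5→44 75:6→74,e→89,9→55,q→75,5→75 76:6→90,e→76,9→76,q→89,5→76 77:6→77,e→24,9→91,q→24,5→77 78:6→88,e→78,9→24,q→78,5→78 79:6→74,e→92,9→64,q→79,5→44 80:6→93,e→80,9→65,q→80,5→80 81:6→90,e→81,9→81,q→94,5→78 82:6→74,e→94,9→55,q→82,5→55 83:6→90,e→83,9→83,q→24,5→95 84:6→90,e→84,9→84,q→24,5→84 85:6→88,e→85,9→24,q→85,5→87 86:6→88,e→86,9→24,q→24,5→88 87:6→88,e→24,9→24,q→87,5→87 88:6→88,e→24,9→24,q→24,5→88 89:6→96,e→89,9→78,q→89,5→89 90:6→90,e→24,9→90,q→24,5→88 91:6→90,e→24,9→91,q→24,5→91 92:6→96,e→92,9→85,q→92,5→87 93:6→96,e→93,9→86,q→24,5→88 94:6→96,e→94,9→78,q→94,5→78 95:6→88,e→95,9→24,q→24,5→95 96:6→96,e→24,9→88,q→24,5→88.
'q99': run [108, 65, 25, 2] end={s102,s67} — reject; 3/3 single-dels accept.
'666e': run [108, 99, 69, 20, 1] end={s67} — reject; 4/4 single-dels accept.
'q65e': run [108, 65, 36, 11, 1] end={s67} — reject; 4/4 single-dels accept.
'5e6q': run [108, 86, 49, 22, 1] end={s67} ∉↓L; 4/4 del acc.
'699659': |S_i|=[108, 99, 84, 53, 33, 10, 1] end={s67} — reject; 6/6 deletions ∈↓L.
5 words, ⪯-incomp.

A = [q99, 666e, q65e, 5e6q, 699659].


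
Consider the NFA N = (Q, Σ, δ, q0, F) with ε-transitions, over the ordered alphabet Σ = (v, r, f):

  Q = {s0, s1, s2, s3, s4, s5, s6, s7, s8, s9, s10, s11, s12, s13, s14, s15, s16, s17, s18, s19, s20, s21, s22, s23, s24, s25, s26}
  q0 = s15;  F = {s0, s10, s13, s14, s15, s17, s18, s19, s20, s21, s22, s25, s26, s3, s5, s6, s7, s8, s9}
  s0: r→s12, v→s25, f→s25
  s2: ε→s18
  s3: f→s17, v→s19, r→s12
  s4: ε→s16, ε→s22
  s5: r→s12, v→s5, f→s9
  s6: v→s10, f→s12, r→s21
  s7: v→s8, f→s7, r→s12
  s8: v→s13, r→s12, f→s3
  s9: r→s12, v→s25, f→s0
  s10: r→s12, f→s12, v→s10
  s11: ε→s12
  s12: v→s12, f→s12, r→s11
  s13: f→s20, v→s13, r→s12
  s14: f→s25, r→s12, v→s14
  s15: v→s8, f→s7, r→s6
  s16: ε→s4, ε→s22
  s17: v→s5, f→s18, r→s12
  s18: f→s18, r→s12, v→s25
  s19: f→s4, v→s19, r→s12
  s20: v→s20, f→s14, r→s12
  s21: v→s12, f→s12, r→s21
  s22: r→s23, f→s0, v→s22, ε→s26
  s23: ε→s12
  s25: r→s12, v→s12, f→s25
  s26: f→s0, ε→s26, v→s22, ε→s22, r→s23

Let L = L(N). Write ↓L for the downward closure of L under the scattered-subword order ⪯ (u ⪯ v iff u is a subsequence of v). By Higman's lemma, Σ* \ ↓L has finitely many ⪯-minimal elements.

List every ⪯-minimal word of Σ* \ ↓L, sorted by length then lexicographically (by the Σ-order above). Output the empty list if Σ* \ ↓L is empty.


|Q|=27, |F|=19, |δ|=70 (10 ε).
min D↑ (19 st, q0=0, F={5}): 0:v→1,r→2,f→3 1:v→4,r→5,f→6 2:v→7,r→8,f→5 3:v→1,r→5,f→3 4:v→4,r→5,f→9 5:v→5,r→5,f→5 6:v→10,r→5,f→11 7:v→7,r→5,f→5 8:v→5,r→8,f→5 9:v→9,r→5,f→12 10:v→10,r→5,f→13 11:v→14,r→5,f→15 12:v→12,r→5,f→16 13:v→13,r→5,f→17 14:v→14,r→5,f→18 15:v→16,r→5,f→15 16:v→5,r→5,f→16 17:v→16,r→5,f→16 18:v→16,r→5,f→17 (ε-aug+det+¬).
'vr': run [24, 20, 3] end={s11,s12,s23} rej; 2/2 del acc.
'rf': |S_i|=[24, 6, 2] end={s11,s12} — reject; 2/2 single-dels accept.
'fr': |S_i|=[24, 20, 3] end={s11,s12,s23} ∉↓L; 2/2 deletions ∈↓L.
'rrv': run [24, 6, 3, 2] end={s11,s12} — reject; 3/3 del acc.
'vvfffv': run [24, 20, 16, 12, 5, 3, 2] end={s11,s12} ∉↓L; 6/6 deletions ∈↓L.
'vfffvv': |S_i|=[24, 20, 17, 14, 6, 3, 2] end={s11,s12} — reject; 6/6 single-dels accept.
6 obstructions.

A = [vr, rf, fr, rrv, vvfffv, vfffvv].


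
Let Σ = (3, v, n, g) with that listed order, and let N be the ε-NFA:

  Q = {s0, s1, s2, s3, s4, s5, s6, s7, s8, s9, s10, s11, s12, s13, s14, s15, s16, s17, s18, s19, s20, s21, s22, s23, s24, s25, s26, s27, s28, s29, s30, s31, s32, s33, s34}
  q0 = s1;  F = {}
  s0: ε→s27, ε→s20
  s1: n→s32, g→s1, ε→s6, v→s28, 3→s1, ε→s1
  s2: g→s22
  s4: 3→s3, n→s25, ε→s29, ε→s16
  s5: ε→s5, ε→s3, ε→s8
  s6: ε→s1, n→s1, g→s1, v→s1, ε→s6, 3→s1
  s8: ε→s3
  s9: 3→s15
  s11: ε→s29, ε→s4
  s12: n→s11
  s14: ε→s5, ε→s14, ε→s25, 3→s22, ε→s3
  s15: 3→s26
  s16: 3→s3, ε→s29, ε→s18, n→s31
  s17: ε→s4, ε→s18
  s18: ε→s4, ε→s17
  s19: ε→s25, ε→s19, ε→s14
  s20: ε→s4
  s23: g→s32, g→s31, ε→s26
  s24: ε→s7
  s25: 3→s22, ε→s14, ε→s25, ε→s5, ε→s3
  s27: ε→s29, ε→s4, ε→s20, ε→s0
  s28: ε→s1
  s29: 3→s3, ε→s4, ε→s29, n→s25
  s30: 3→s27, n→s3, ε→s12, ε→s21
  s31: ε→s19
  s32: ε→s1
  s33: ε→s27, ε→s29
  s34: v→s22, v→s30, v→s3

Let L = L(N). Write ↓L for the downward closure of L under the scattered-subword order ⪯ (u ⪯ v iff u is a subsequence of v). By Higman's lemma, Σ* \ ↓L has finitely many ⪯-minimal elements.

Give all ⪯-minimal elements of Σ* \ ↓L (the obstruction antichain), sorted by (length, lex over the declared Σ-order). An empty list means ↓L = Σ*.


Antichain: [ε].

|Q|=35, |F|=0, |δ|=74 (47 ε).
min D↑ (1 st, q0=0, F={0}): 0:3→0,v→0,n→0,g→0 [Hopcroft].
ε ∈ L(D↑) — L = ∅.


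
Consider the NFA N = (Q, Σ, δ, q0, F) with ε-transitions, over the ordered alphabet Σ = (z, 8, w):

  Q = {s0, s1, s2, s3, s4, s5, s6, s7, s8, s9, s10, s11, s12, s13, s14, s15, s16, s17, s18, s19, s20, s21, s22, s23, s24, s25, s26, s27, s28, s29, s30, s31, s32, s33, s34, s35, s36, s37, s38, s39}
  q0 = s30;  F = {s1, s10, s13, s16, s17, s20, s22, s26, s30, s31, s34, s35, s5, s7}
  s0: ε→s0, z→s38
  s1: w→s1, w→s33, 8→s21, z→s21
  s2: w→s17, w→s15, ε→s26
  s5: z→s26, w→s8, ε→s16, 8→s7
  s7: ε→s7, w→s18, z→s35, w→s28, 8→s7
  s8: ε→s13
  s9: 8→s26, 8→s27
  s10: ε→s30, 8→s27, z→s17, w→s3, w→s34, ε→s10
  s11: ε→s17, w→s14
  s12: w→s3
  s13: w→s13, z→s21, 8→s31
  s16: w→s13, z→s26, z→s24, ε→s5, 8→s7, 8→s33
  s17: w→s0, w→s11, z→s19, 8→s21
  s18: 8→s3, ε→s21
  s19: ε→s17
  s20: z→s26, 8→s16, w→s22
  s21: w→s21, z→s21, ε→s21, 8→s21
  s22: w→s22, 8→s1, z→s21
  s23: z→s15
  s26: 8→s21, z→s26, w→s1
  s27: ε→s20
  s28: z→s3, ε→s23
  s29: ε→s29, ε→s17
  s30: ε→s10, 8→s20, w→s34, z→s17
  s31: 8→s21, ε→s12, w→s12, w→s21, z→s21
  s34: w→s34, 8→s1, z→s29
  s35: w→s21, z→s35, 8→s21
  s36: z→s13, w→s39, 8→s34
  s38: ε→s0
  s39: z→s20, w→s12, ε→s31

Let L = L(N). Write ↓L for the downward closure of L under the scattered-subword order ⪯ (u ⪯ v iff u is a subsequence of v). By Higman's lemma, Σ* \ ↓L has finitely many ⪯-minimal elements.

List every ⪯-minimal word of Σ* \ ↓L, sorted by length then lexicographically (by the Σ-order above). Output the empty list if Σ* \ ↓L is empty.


|Q|=40, |F|=14, |δ|=87 (20 ε).
min D↑ (13 st, q0=0, F={4}): 0:z→1,8→2,w→3 1:z→1,8→4,w→1 2:z→5,8→6,w→7 3:z→1,8→8,w→3 4:z→4,8→4,w→4 5:z→5,8→4,w→8 6:z→5,8→9,w→10 7:z→4,8→8,w→7 8:z→4,8→4,w→8 9:z→11,8→9,w→4 10:z→4,8→12,w→10 11:z→11,8→4,w→4 12:z→4,8→4,w→4.
'z8': run [31, 15, 1] end={s21} — reject; 2/2 del acc.
'8wz': N↓-sim [31, 21, 13, 3] end={s15,s21,s3} — reject; 3/3 single-dels accept.
'w8z': run [31, 21, 6, 1] end={s21} — reject; 3/3 deletions ∈↓L.
'w88': N↓-sim [31, 21, 6, 1] end={s21} — reject; 3/3 del acc.
'888w': N↓-sim [31, 21, 18, 11, 7] end={s12,s15,s18,s21,s23,s28,s3} ∉↓L; 4/4 deletions ∈↓L.
5 minimals (antichain).

A = [z8, 8wz, w8z, w88, 888w].


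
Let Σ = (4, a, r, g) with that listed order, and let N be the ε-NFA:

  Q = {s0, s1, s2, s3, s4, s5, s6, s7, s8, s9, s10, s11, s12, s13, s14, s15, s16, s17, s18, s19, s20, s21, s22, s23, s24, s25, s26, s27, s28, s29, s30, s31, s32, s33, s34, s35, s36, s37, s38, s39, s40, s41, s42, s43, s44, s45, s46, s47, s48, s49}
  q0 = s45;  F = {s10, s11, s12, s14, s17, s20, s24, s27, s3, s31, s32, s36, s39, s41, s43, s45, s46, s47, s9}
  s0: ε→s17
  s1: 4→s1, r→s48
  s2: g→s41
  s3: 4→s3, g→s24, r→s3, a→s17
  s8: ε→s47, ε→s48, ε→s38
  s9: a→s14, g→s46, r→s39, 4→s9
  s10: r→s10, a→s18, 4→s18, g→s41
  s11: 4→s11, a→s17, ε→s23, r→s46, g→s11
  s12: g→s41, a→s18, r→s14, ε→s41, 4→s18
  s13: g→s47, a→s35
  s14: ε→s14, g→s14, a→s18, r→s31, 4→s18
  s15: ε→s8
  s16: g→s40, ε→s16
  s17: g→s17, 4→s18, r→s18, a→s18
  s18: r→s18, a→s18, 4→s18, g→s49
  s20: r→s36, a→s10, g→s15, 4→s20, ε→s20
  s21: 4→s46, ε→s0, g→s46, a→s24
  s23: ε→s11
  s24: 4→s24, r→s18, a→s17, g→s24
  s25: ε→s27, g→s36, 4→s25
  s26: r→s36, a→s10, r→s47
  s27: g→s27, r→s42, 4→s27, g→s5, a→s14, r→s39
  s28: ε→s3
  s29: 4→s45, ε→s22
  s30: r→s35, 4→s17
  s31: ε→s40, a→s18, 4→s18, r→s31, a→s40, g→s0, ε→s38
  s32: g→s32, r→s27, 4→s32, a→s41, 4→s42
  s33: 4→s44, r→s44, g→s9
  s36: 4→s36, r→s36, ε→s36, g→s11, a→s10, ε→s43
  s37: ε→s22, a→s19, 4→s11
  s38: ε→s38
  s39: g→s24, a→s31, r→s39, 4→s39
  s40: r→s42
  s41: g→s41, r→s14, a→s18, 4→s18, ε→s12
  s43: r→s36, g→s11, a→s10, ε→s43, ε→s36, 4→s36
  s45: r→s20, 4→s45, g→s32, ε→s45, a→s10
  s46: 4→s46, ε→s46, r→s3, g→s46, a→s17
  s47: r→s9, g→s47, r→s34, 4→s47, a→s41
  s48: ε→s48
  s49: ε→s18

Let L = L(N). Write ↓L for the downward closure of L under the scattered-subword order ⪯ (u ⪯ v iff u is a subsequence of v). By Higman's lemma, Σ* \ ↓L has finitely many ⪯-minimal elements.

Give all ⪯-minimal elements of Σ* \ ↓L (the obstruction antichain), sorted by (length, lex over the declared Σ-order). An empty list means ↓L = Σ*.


A = [a4, aa, rrgar, grrgr].

|Q|=50, |F|=19, |δ|=136 (28 ε).
min D↑ (18 st, q0=0, F={4}): 0:4→0,a→1,r→2,g→3 1:4→4,a→4,r→1,g→5 2:4→2,a→1,r→6,g→7 3:4→3,a→5,r→8,g→3 4:4→4,a→4,r→4,g→4 5:4→4,a→4,r→9,g→5 6:4→6,a→1,r→6,g→10 7:4→7,a→5,r→11,g→7 8:4→8,a→9,r→12,g→8 9:4→4,a→4,r→13,g→9 10:4→10,a→14,r→15,g→10 11:4→11,a→9,r→12,g→15 12:4→12,a→13,r→12,g→16 13:4→4,a→4,r→13,g→14 14:4→4,a→4,r→4,g→14 15:4→15,a→14,r→17,g→15 16:4→16,a→14,r→4,g→16 17:4→17,a→14,r→17,g→16 [Hopcroft].
'a4': N↓-sim [31, 12, 2] end={s18,s49} rej; 2/2 single-dels accept.
'aa': N↓-sim [31, 12, 4] end={s18,s40,s42,s49} — reject; 2/2 deletions ∈↓L.
'rrgar': run [31, 29, 22, 16, 5, 3] end={s18,s42,s49} rej; 5/5 single-dels accept.
'grrgr': |S_i|=[31, 26, 17, 11, 5, 2] end={s18,s49} — reject; 5/5 del acc.
4 minimals (antichain).


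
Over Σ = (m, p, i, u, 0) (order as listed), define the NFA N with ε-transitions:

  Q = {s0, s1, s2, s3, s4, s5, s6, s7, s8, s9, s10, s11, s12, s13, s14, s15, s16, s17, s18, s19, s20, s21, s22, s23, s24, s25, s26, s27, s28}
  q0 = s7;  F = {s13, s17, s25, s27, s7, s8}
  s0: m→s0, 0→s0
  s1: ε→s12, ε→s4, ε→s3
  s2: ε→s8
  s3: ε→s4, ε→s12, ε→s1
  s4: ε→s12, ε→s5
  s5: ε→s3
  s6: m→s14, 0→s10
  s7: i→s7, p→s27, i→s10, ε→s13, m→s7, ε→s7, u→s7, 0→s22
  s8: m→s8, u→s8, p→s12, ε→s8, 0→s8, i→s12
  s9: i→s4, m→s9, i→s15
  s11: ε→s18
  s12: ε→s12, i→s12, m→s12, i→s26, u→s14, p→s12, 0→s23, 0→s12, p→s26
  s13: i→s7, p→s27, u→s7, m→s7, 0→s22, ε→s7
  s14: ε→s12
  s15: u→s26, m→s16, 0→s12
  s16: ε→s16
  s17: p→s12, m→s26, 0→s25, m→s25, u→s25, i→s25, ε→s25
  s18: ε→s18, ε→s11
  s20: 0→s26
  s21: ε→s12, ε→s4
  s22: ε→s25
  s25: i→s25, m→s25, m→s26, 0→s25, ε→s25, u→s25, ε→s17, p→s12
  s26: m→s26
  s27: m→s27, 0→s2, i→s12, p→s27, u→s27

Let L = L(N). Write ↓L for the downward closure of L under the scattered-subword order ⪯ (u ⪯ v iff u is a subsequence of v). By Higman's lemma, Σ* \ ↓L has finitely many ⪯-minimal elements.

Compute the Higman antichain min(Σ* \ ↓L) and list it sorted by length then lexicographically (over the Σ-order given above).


|Q|=29, |F|=6, |δ|=79 (26 ε).
min D↑ (5 st, q0=0, F={3}): 0:m→0,p→1,i→0,u→0,0→2 1:m→1,p→1,i→3,u→1,0→4 2:m→2,p→3,i→2,u→2,0→2 3:m→3,p→3,i→3,u→3,0→3 4:m→4,p→3,i→3,u→4,0→4 [Hopcroft].
'pi': run [13, 7, 4] end={s12,s14,s23,s26} ∉↓L; 2/2 del acc.
'0p': N↓-sim [13, 9, 4] end={s12,s14,s23,s26} — reject; 2/2 single-dels accept.
2 words, ⪯-incomp.

A = [pi, 0p].


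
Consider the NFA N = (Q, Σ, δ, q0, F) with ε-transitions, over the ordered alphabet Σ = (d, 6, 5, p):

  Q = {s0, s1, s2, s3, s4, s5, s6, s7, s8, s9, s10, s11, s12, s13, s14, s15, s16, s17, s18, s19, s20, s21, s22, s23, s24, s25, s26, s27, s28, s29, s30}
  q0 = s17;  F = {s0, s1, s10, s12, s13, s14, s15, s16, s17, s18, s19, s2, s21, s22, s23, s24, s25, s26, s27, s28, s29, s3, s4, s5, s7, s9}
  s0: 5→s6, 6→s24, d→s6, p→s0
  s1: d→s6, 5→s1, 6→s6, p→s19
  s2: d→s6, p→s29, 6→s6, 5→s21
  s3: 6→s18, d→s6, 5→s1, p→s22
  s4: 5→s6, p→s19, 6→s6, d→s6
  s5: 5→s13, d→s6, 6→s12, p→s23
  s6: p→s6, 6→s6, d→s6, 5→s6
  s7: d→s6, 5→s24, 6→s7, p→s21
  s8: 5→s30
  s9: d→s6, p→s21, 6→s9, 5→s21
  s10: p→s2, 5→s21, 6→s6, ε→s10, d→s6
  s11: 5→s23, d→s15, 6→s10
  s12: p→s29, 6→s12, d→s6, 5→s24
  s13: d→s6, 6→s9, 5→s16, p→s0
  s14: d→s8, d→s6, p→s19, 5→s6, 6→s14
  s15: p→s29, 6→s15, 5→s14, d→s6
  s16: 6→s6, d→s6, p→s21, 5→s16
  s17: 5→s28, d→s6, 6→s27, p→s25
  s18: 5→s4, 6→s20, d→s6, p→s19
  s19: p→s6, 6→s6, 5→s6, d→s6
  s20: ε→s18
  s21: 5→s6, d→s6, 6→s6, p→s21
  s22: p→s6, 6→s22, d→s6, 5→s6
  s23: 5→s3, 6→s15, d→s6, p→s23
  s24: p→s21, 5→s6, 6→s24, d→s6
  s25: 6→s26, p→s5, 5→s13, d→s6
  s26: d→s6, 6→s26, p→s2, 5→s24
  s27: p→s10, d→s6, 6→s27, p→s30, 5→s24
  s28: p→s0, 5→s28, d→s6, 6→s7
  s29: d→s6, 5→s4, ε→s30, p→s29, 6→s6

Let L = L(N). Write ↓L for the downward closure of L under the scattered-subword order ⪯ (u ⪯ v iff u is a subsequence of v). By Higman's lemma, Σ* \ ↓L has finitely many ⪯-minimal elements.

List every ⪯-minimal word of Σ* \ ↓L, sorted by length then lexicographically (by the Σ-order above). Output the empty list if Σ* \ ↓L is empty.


A = [d, 655, 6p6, 5p5, p556, ppp5pp].

|Q|=31, |F|=26, |δ|=117 (3 ε).
min D↑ (27 st, q0=0, F={1}): 0:d→1,6→2,5→3,p→4 1:d→1,6→1,5→1,p→1 2:d→1,6→2,5→5,p→6 3:d→1,6→7,5→3,p→8 4:d→1,6→9,5→10,p→11 5:d→1,6→5,5→1,p→12 6:d→1,6→1,5→12,p→13 7:d→1,6→7,5→5,p→12 8:d→1,6→5,5→1,p→8 9:d→1,6→9,5→5,p→13 10:d→1,6→14,5→15,p→8 11:d→1,6→16,5→10,p→17 12:d→1,6→1,5→1,p→12 13:d→1,6→1,5→12,p→18 14:d→1,6→14,5→12,p→12 15:d→1,6→1,5→15,p→12 16:d→1,6→16,5→5,p→18 17:d→1,6→19,5→20,p→17 18:d→1,6→1,5→21,p→18 19:d→1,6→19,5→22,p→18 20:d→1,6→23,5→24,p→25 21:d→1,6→1,5→1,p→26 22:d→1,6→22,5→1,p→26 23:d→1,6→23,5→21,p→26 24:d→1,6→1,5→24,p→26 25:d→1,6→25,5→1,p→1 26:d→1,6→1,5→1,p→1 [Hopcroft].
'd': N↓-sim [30, 3] end={s30,s6,s8} rej; 1/1 single-dels accept.
'655': |S_i|=[30, 20, 8, 2] end={s30,s6} — reject; 3/3 deletions ∈↓L.
'6p6': N↓-sim [30, 20, 8, 1] end={s6} — reject; 3/3 deletions ∈↓L.
'5p5': N↓-sim [30, 19, 6, 1] end={s6} — reject; 3/3 del acc.
'p556': N↓-sim [30, 26, 17, 7, 1] end={s6} ∉↓L; 4/4 deletions ∈↓L.
'ppp5pp': N↓-sim [30, 26, 23, 17, 11, 3, 1] end={s6} ∉↓L; 6/6 del acc.
6 words, ⪯-incomp.


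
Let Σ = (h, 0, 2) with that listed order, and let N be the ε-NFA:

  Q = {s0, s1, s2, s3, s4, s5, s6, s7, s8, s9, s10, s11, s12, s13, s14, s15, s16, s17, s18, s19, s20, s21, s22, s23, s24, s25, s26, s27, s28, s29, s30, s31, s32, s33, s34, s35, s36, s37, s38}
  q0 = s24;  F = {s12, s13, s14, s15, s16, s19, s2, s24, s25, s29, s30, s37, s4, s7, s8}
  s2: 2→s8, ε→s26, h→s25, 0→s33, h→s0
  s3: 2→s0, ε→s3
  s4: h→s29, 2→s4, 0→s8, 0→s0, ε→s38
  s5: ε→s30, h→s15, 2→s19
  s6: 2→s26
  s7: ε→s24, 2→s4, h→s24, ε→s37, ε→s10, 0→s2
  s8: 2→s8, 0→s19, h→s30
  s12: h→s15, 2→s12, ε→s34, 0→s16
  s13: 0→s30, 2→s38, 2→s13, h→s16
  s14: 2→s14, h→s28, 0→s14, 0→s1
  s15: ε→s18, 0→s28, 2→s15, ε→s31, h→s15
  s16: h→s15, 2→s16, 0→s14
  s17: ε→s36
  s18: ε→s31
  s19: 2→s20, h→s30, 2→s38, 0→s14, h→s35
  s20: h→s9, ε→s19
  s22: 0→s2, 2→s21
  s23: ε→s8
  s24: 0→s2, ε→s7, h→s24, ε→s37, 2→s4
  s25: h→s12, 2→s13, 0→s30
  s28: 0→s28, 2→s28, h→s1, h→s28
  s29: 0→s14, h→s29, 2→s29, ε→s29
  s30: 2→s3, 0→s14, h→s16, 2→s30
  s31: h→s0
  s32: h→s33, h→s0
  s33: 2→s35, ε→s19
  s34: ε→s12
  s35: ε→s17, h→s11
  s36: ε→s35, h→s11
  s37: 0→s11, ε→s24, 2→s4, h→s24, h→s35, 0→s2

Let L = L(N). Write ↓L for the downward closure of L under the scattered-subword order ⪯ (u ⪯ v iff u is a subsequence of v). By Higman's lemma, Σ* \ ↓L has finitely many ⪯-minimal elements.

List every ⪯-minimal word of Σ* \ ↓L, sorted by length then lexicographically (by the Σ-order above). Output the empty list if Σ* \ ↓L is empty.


|Q|=39, |F|=15, |δ|=93 (22 ε).
min D↑ (14 st, q0=0, F={13}): 0:h→0,0→1,2→2 1:h→3,0→4,2→5 2:h→6,0→5,2→2 3:h→7,0→8,2→9 4:h→8,0→10,2→4 5:h→8,0→4,2→5 6:h→6,0→10,2→6 7:h→11,0→12,2→7 8:h→12,0→10,2→8 9:h→12,0→8,2→9 10:h→13,0→10,2→10 11:h→11,0→13,2→11 12:h→11,0→10,2→12 13:h→13,0→13,2→13.
'000h': |S_i|=[32, 26, 19, 3, 2] end={s1,s28} — reject; 4/4 deletions ∈↓L.
'2h0h': run [32, 24, 16, 3, 2] end={s1,s28} rej; 4/4 del acc.
'0hhh0': run [32, 26, 20, 11, 6, 2] end={s1,s28} rej; 5/5 single-dels accept.
3 words, ⪯-incomp.

min(Σ*\↓L) = [000h, 2h0h, 0hhh0].
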